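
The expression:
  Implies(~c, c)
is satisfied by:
  {c: True}


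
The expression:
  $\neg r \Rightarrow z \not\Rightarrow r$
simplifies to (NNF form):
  $r \vee z$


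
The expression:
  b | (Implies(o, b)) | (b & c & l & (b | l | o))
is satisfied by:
  {b: True, o: False}
  {o: False, b: False}
  {o: True, b: True}


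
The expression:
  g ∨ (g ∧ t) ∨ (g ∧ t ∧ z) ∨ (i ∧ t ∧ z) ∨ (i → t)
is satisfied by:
  {t: True, g: True, i: False}
  {t: True, g: False, i: False}
  {g: True, t: False, i: False}
  {t: False, g: False, i: False}
  {i: True, t: True, g: True}
  {i: True, t: True, g: False}
  {i: True, g: True, t: False}


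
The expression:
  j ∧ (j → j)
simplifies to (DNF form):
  j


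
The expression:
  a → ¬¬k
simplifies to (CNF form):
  k ∨ ¬a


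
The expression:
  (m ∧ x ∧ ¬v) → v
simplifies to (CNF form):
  v ∨ ¬m ∨ ¬x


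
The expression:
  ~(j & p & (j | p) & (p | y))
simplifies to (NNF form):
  ~j | ~p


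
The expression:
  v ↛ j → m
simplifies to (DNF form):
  j ∨ m ∨ ¬v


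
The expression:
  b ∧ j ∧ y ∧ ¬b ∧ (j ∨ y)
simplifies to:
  False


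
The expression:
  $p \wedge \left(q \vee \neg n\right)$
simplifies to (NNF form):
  $p \wedge \left(q \vee \neg n\right)$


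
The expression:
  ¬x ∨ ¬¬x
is always true.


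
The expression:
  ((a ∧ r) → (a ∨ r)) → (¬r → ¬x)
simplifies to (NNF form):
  r ∨ ¬x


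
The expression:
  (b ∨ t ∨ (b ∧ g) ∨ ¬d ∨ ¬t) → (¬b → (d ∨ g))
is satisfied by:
  {b: True, d: True, g: True}
  {b: True, d: True, g: False}
  {b: True, g: True, d: False}
  {b: True, g: False, d: False}
  {d: True, g: True, b: False}
  {d: True, g: False, b: False}
  {g: True, d: False, b: False}


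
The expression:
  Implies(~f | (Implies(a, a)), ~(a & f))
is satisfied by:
  {a: False, f: False}
  {f: True, a: False}
  {a: True, f: False}


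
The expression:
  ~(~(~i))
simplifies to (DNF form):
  ~i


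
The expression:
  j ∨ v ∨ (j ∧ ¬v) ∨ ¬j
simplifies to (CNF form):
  True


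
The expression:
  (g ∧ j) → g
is always true.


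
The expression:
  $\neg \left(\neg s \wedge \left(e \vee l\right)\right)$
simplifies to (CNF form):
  $\left(s \vee \neg e\right) \wedge \left(s \vee \neg l\right)$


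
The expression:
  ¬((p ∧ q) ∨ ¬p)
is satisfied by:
  {p: True, q: False}


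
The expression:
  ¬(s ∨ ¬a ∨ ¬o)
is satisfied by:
  {a: True, o: True, s: False}


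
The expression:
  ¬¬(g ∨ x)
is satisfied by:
  {x: True, g: True}
  {x: True, g: False}
  {g: True, x: False}


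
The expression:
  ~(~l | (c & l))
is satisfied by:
  {l: True, c: False}


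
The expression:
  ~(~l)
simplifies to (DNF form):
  l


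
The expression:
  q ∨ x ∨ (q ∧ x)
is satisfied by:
  {x: True, q: True}
  {x: True, q: False}
  {q: True, x: False}


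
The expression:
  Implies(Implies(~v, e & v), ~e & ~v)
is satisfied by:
  {v: False}


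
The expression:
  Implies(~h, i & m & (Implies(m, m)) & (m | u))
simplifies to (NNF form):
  h | (i & m)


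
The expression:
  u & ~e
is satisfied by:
  {u: True, e: False}


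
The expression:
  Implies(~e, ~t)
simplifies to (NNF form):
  e | ~t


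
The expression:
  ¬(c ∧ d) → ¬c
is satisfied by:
  {d: True, c: False}
  {c: False, d: False}
  {c: True, d: True}


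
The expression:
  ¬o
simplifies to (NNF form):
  ¬o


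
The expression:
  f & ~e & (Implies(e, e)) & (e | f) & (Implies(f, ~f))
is never true.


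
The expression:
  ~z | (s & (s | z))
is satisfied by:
  {s: True, z: False}
  {z: False, s: False}
  {z: True, s: True}


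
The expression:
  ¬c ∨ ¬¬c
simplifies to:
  True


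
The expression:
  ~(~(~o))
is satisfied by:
  {o: False}


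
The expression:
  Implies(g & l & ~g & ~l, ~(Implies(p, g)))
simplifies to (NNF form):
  True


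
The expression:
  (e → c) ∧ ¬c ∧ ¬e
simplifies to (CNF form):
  ¬c ∧ ¬e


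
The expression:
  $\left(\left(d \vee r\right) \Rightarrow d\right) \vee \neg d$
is always true.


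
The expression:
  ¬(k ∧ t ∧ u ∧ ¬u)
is always true.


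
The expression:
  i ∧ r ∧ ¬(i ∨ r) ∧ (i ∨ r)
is never true.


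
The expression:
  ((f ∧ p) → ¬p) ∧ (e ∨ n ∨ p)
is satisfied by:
  {e: True, n: True, f: False, p: False}
  {e: True, n: False, f: False, p: False}
  {n: True, e: False, f: False, p: False}
  {e: True, f: True, n: True, p: False}
  {e: True, f: True, n: False, p: False}
  {f: True, n: True, e: False, p: False}
  {e: True, p: True, n: True, f: False}
  {e: True, p: True, n: False, f: False}
  {p: True, n: True, f: False, e: False}
  {p: True, n: False, f: False, e: False}


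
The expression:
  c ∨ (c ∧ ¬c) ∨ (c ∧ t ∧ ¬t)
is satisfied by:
  {c: True}


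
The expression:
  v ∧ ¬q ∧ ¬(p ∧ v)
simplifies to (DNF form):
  v ∧ ¬p ∧ ¬q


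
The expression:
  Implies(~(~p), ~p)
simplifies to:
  ~p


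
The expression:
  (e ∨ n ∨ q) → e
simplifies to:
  e ∨ (¬n ∧ ¬q)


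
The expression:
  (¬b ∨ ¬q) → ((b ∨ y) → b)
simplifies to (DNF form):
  b ∨ ¬y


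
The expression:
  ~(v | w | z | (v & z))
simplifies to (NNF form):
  ~v & ~w & ~z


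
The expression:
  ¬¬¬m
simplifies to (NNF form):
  ¬m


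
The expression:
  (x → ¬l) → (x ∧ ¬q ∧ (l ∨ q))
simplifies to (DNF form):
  l ∧ x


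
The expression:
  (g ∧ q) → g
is always true.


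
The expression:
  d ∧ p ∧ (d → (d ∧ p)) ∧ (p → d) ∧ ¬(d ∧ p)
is never true.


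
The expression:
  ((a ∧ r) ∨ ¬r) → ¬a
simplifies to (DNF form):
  ¬a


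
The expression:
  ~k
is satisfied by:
  {k: False}


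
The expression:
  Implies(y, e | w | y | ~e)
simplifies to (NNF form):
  True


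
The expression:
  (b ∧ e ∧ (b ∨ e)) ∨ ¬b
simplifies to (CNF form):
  e ∨ ¬b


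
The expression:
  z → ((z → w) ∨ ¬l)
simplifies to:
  w ∨ ¬l ∨ ¬z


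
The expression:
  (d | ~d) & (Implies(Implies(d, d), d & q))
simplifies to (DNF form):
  d & q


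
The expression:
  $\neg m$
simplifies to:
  $\neg m$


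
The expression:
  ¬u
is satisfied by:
  {u: False}


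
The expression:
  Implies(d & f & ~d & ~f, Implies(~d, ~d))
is always true.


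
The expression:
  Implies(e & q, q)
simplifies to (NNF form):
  True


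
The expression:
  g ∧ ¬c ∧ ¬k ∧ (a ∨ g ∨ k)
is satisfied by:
  {g: True, k: False, c: False}


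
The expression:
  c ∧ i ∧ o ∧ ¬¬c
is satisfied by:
  {c: True, i: True, o: True}


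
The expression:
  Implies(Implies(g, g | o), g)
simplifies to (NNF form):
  g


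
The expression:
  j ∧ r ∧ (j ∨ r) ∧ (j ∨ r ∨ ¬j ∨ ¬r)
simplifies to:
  j ∧ r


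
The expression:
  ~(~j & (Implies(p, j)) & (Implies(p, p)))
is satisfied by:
  {p: True, j: True}
  {p: True, j: False}
  {j: True, p: False}


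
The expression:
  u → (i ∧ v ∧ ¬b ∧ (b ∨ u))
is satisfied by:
  {i: True, v: True, b: False, u: False}
  {i: True, b: False, v: False, u: False}
  {v: True, i: False, b: False, u: False}
  {i: False, b: False, v: False, u: False}
  {i: True, v: True, b: True, u: False}
  {i: True, b: True, v: False, u: False}
  {v: True, b: True, i: False, u: False}
  {b: True, i: False, v: False, u: False}
  {u: True, i: True, v: True, b: False}


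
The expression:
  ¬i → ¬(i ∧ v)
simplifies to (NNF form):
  True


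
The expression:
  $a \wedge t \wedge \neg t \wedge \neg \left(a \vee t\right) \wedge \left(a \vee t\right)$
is never true.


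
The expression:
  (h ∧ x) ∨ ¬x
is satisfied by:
  {h: True, x: False}
  {x: False, h: False}
  {x: True, h: True}


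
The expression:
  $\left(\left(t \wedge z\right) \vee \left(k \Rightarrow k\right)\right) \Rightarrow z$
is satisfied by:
  {z: True}


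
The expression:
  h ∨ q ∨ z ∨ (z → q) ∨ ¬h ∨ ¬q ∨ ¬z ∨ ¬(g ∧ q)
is always true.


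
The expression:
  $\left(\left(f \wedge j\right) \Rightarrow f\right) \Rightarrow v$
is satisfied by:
  {v: True}


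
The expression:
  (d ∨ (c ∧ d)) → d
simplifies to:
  True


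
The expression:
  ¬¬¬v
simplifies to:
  ¬v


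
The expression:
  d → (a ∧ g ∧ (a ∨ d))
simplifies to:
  (a ∧ g) ∨ ¬d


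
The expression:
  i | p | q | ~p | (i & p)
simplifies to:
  True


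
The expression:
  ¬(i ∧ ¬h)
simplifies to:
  h ∨ ¬i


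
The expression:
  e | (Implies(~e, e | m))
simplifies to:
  e | m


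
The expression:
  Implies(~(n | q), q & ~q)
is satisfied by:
  {n: True, q: True}
  {n: True, q: False}
  {q: True, n: False}


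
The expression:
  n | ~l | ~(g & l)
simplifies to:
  n | ~g | ~l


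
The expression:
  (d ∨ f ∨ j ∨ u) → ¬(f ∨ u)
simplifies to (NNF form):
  ¬f ∧ ¬u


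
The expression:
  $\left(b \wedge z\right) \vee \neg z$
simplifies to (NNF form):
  $b \vee \neg z$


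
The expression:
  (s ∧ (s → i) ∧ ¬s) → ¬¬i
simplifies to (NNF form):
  True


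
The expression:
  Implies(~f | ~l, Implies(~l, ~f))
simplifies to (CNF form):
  l | ~f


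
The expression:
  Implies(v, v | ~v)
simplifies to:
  True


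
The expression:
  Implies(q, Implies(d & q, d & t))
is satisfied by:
  {t: True, q: False, d: False}
  {q: False, d: False, t: False}
  {d: True, t: True, q: False}
  {d: True, q: False, t: False}
  {t: True, q: True, d: False}
  {q: True, t: False, d: False}
  {d: True, q: True, t: True}


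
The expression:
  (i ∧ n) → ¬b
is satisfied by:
  {n: False, i: False, b: False}
  {b: True, n: False, i: False}
  {i: True, n: False, b: False}
  {b: True, i: True, n: False}
  {n: True, b: False, i: False}
  {b: True, n: True, i: False}
  {i: True, n: True, b: False}


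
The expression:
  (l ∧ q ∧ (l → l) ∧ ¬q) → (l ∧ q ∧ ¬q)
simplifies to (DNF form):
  True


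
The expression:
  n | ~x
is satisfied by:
  {n: True, x: False}
  {x: False, n: False}
  {x: True, n: True}


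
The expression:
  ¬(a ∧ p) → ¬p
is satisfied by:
  {a: True, p: False}
  {p: False, a: False}
  {p: True, a: True}


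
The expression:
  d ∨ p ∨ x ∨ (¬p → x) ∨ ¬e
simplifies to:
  d ∨ p ∨ x ∨ ¬e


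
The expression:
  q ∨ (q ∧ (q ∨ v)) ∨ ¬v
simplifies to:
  q ∨ ¬v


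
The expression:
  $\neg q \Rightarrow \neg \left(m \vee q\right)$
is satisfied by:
  {q: True, m: False}
  {m: False, q: False}
  {m: True, q: True}


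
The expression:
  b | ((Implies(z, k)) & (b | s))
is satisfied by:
  {b: True, k: True, s: True, z: False}
  {b: True, s: True, z: False, k: False}
  {b: True, k: True, s: True, z: True}
  {b: True, s: True, z: True, k: False}
  {b: True, k: True, z: False, s: False}
  {b: True, z: False, s: False, k: False}
  {b: True, k: True, z: True, s: False}
  {b: True, z: True, s: False, k: False}
  {k: True, s: True, z: False, b: False}
  {s: True, k: False, z: False, b: False}
  {k: True, s: True, z: True, b: False}


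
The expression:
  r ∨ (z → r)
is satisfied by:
  {r: True, z: False}
  {z: False, r: False}
  {z: True, r: True}


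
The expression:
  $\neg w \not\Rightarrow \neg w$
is never true.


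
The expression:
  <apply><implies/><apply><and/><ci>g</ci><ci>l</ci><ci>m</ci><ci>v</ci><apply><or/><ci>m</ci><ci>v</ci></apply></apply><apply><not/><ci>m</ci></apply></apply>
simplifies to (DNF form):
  <apply><or/><apply><not/><ci>g</ci></apply><apply><not/><ci>l</ci></apply><apply><not/><ci>m</ci></apply><apply><not/><ci>v</ci></apply></apply>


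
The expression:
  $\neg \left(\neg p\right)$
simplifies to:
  $p$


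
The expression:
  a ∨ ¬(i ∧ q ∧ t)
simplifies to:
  a ∨ ¬i ∨ ¬q ∨ ¬t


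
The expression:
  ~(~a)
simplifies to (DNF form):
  a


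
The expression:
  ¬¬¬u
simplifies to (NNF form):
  ¬u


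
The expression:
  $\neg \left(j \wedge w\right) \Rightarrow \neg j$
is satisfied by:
  {w: True, j: False}
  {j: False, w: False}
  {j: True, w: True}


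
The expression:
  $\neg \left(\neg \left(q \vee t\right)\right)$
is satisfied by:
  {t: True, q: True}
  {t: True, q: False}
  {q: True, t: False}


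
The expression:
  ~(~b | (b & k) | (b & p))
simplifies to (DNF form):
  b & ~k & ~p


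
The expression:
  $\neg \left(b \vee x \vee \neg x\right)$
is never true.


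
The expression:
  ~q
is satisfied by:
  {q: False}


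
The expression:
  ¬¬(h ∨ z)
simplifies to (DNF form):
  h ∨ z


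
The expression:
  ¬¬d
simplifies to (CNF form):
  d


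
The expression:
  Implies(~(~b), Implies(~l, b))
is always true.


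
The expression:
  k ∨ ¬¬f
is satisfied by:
  {k: True, f: True}
  {k: True, f: False}
  {f: True, k: False}


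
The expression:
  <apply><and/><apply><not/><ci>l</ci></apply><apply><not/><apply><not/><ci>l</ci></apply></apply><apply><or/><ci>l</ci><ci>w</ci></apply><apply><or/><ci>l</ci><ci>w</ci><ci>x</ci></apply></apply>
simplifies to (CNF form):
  <false/>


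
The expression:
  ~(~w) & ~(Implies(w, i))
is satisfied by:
  {w: True, i: False}


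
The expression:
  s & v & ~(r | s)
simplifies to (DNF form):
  False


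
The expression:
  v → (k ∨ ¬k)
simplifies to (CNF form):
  True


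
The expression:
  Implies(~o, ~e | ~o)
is always true.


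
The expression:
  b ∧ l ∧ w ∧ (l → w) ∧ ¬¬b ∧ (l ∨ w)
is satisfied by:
  {w: True, b: True, l: True}


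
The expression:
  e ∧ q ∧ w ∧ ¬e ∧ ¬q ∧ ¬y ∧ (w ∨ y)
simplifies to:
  False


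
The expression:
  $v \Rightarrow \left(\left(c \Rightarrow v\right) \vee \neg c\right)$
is always true.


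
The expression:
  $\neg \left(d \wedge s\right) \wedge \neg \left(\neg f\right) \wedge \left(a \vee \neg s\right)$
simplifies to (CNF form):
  $f \wedge \left(a \vee \neg s\right) \wedge \left(\neg d \vee \neg s\right)$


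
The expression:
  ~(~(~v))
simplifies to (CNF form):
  ~v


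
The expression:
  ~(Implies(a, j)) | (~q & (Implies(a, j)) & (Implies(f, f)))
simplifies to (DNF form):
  ~q | (a & ~j)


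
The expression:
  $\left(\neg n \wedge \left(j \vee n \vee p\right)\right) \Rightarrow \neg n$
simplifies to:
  $\text{True}$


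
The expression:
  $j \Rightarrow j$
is always true.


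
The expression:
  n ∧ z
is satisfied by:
  {z: True, n: True}


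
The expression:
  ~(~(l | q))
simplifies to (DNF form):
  l | q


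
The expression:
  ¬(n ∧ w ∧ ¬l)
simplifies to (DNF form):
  l ∨ ¬n ∨ ¬w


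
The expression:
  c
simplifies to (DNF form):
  c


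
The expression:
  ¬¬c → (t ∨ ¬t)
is always true.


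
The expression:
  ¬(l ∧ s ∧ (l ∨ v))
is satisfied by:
  {l: False, s: False}
  {s: True, l: False}
  {l: True, s: False}


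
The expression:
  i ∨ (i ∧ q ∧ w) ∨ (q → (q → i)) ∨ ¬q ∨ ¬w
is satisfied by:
  {i: True, w: False, q: False}
  {w: False, q: False, i: False}
  {i: True, q: True, w: False}
  {q: True, w: False, i: False}
  {i: True, w: True, q: False}
  {w: True, i: False, q: False}
  {i: True, q: True, w: True}


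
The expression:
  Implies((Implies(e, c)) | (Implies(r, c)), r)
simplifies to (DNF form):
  r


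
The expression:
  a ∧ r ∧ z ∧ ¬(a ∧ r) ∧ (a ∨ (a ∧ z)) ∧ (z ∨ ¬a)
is never true.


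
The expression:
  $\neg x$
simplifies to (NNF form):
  $\neg x$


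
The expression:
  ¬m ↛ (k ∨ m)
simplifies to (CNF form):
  ¬k ∧ ¬m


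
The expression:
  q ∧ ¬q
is never true.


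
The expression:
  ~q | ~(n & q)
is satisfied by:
  {q: False, n: False}
  {n: True, q: False}
  {q: True, n: False}


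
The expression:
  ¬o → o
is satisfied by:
  {o: True}


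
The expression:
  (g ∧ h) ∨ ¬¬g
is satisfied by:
  {g: True}


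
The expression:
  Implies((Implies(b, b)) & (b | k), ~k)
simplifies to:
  ~k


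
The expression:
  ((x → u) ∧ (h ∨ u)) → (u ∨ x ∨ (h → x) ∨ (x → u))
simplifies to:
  True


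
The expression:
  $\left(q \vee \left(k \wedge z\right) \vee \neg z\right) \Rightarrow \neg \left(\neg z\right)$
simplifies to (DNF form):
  $z$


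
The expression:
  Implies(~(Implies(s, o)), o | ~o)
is always true.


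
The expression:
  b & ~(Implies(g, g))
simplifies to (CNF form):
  False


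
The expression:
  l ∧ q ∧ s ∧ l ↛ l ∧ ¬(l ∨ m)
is never true.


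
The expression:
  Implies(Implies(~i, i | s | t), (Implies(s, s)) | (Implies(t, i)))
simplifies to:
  True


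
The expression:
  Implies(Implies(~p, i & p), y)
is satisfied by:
  {y: True, p: False}
  {p: False, y: False}
  {p: True, y: True}


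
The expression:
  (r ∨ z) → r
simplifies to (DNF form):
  r ∨ ¬z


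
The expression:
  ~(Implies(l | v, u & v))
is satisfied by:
  {l: True, u: False, v: False}
  {v: True, u: False, l: True}
  {v: True, u: False, l: False}
  {l: True, u: True, v: False}


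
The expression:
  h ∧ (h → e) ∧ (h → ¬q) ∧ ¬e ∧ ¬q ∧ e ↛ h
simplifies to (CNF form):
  False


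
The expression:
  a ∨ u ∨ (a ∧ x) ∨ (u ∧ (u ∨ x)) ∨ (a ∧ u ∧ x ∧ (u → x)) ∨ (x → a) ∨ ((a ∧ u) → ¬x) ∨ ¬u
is always true.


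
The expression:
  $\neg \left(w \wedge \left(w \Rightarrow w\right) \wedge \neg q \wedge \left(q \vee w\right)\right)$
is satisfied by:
  {q: True, w: False}
  {w: False, q: False}
  {w: True, q: True}


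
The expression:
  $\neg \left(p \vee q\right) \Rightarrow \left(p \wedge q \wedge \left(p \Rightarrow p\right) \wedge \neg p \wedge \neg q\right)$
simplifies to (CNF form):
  $p \vee q$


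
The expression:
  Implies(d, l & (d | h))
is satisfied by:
  {l: True, d: False}
  {d: False, l: False}
  {d: True, l: True}


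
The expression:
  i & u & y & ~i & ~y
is never true.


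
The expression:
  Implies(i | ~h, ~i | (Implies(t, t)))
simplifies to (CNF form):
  True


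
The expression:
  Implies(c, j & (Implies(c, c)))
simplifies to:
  j | ~c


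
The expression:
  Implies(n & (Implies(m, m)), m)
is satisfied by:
  {m: True, n: False}
  {n: False, m: False}
  {n: True, m: True}


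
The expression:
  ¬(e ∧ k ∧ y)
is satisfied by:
  {k: False, y: False, e: False}
  {e: True, k: False, y: False}
  {y: True, k: False, e: False}
  {e: True, y: True, k: False}
  {k: True, e: False, y: False}
  {e: True, k: True, y: False}
  {y: True, k: True, e: False}


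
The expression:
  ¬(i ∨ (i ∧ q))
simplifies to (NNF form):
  ¬i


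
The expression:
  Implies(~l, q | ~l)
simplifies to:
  True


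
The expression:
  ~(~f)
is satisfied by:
  {f: True}


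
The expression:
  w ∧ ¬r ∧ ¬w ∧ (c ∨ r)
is never true.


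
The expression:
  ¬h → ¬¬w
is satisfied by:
  {h: True, w: True}
  {h: True, w: False}
  {w: True, h: False}


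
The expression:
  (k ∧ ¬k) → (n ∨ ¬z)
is always true.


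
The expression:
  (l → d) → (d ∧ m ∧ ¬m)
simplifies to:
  l ∧ ¬d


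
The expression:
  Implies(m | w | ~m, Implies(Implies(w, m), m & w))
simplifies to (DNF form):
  w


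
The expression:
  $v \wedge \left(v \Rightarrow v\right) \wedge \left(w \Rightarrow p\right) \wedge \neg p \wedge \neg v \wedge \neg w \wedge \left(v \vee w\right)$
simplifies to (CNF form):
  $\text{False}$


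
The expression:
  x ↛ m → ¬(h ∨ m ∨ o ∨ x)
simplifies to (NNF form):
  m ∨ ¬x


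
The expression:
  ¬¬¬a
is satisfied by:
  {a: False}


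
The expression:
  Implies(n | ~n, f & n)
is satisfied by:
  {f: True, n: True}


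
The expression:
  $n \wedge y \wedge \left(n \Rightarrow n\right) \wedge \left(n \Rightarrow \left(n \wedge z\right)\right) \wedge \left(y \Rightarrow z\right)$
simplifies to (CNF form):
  $n \wedge y \wedge z$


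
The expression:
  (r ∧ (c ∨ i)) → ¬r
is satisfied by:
  {i: False, r: False, c: False}
  {c: True, i: False, r: False}
  {i: True, c: False, r: False}
  {c: True, i: True, r: False}
  {r: True, c: False, i: False}


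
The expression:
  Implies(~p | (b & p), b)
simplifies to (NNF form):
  b | p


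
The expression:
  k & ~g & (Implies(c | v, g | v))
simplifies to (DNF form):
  (k & v & ~g) | (k & ~c & ~g)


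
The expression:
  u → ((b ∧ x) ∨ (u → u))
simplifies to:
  True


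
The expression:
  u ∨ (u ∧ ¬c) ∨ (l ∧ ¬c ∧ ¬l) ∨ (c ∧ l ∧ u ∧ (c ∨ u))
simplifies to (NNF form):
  u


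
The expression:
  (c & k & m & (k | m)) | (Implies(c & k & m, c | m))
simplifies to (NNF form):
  True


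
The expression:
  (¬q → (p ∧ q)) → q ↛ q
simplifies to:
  ¬q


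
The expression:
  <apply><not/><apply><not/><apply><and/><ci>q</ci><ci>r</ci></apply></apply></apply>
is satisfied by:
  {r: True, q: True}


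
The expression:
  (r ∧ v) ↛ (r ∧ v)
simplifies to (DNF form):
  False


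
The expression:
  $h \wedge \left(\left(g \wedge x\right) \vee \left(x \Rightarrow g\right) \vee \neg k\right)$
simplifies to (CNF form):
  $h \wedge \left(g \vee \neg k \vee \neg x\right)$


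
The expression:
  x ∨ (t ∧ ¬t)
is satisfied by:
  {x: True}


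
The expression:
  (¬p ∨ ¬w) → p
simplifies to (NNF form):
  p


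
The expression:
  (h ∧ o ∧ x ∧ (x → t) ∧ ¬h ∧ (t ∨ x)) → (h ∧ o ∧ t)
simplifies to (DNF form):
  True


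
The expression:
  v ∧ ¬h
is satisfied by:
  {v: True, h: False}


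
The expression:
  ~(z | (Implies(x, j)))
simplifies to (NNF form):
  x & ~j & ~z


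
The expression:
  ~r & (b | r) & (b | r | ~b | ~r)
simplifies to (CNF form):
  b & ~r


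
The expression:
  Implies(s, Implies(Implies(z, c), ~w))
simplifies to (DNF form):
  ~s | ~w | (z & ~c)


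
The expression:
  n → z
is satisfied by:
  {z: True, n: False}
  {n: False, z: False}
  {n: True, z: True}


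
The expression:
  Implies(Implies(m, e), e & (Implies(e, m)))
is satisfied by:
  {m: True}


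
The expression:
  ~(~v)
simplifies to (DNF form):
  v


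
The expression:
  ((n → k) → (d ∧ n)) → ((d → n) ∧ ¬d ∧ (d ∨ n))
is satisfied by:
  {d: False, n: False}
  {n: True, d: False}
  {d: True, n: False}


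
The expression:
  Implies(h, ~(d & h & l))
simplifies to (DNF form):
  ~d | ~h | ~l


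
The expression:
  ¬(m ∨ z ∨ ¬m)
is never true.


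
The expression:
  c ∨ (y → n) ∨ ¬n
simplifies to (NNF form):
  True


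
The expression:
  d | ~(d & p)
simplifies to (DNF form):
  True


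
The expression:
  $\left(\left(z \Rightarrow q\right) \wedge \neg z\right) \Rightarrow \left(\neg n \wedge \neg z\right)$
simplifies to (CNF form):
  $z \vee \neg n$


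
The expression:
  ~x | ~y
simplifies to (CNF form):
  ~x | ~y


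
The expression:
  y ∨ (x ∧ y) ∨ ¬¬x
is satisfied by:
  {y: True, x: True}
  {y: True, x: False}
  {x: True, y: False}


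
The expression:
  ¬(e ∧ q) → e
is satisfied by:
  {e: True}


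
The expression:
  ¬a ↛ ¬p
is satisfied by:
  {p: True, a: False}


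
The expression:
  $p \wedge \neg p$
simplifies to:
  $\text{False}$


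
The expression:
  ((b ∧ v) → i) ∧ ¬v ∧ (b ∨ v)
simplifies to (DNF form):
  b ∧ ¬v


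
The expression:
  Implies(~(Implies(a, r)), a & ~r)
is always true.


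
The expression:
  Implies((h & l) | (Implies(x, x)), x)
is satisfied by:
  {x: True}


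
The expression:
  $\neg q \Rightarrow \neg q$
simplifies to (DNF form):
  $\text{True}$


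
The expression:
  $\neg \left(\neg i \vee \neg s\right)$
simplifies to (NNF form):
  $i \wedge s$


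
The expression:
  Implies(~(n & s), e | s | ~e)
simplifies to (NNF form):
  True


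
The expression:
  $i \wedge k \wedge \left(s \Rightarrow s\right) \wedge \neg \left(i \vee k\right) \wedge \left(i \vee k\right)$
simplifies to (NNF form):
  $\text{False}$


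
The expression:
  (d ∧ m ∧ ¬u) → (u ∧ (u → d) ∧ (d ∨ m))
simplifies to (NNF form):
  u ∨ ¬d ∨ ¬m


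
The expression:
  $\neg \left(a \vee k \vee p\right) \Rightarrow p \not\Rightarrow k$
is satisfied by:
  {a: True, k: True, p: True}
  {a: True, k: True, p: False}
  {a: True, p: True, k: False}
  {a: True, p: False, k: False}
  {k: True, p: True, a: False}
  {k: True, p: False, a: False}
  {p: True, k: False, a: False}


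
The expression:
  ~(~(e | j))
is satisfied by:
  {e: True, j: True}
  {e: True, j: False}
  {j: True, e: False}


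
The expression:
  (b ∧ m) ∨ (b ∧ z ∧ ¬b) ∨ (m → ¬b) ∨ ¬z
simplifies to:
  True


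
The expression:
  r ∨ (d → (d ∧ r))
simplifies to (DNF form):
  r ∨ ¬d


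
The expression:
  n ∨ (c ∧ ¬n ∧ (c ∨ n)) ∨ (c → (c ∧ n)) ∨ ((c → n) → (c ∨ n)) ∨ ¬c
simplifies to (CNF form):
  True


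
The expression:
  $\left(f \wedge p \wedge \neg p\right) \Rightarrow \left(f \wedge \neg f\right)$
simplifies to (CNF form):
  $\text{True}$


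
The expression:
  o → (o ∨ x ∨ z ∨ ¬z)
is always true.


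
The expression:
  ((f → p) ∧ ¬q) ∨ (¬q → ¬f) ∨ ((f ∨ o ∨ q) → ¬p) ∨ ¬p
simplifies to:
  True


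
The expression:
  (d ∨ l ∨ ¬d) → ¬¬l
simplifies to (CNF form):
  l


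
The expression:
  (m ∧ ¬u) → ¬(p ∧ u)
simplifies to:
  True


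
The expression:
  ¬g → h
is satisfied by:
  {g: True, h: True}
  {g: True, h: False}
  {h: True, g: False}


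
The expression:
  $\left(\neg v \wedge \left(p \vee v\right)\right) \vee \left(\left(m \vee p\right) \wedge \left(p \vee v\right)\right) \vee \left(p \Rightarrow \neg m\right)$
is always true.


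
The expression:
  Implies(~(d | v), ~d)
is always true.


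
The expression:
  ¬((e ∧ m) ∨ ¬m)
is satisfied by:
  {m: True, e: False}


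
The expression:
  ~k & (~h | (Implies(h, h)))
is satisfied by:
  {k: False}


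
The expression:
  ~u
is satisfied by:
  {u: False}


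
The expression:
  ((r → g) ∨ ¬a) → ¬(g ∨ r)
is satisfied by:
  {a: True, g: False, r: False}
  {g: False, r: False, a: False}
  {r: True, a: True, g: False}


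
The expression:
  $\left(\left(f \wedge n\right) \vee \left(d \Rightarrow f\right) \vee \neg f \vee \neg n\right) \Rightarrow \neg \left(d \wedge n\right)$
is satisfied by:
  {d: False, n: False}
  {n: True, d: False}
  {d: True, n: False}


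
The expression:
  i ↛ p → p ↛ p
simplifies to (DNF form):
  p ∨ ¬i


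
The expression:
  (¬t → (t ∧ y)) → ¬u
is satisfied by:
  {u: False, t: False}
  {t: True, u: False}
  {u: True, t: False}


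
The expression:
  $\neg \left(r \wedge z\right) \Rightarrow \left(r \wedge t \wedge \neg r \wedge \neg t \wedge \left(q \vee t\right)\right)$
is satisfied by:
  {r: True, z: True}


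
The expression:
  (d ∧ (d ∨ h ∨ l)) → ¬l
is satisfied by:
  {l: False, d: False}
  {d: True, l: False}
  {l: True, d: False}


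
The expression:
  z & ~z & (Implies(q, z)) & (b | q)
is never true.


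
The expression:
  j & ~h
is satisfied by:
  {j: True, h: False}


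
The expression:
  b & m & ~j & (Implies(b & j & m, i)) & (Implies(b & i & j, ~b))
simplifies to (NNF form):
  b & m & ~j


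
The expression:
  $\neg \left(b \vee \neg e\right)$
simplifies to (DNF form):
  $e \wedge \neg b$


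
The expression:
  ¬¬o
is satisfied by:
  {o: True}


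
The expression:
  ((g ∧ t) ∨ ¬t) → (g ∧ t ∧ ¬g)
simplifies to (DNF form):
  t ∧ ¬g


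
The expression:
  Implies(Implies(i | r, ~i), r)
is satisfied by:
  {i: True, r: True}
  {i: True, r: False}
  {r: True, i: False}


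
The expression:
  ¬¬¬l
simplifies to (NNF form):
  ¬l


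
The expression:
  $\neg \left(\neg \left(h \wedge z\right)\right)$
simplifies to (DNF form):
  $h \wedge z$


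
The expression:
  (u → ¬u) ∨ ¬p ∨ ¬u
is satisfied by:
  {p: False, u: False}
  {u: True, p: False}
  {p: True, u: False}


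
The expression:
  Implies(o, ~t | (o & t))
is always true.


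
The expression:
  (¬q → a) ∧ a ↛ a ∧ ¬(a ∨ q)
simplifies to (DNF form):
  False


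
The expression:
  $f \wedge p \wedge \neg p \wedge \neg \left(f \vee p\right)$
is never true.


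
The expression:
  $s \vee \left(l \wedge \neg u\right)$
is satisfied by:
  {l: True, s: True, u: False}
  {s: True, u: False, l: False}
  {l: True, s: True, u: True}
  {s: True, u: True, l: False}
  {l: True, u: False, s: False}


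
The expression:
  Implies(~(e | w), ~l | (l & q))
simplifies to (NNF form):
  e | q | w | ~l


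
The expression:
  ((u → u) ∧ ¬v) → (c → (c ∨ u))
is always true.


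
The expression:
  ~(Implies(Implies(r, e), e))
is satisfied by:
  {e: False, r: False}


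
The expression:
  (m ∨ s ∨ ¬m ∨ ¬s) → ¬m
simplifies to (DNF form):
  ¬m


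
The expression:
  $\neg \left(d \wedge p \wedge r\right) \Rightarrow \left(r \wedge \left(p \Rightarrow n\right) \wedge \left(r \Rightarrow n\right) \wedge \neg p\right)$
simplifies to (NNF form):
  $r \wedge \left(d \vee \neg p\right) \wedge \left(n \vee p\right)$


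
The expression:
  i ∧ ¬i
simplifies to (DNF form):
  False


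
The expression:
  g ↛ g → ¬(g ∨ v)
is always true.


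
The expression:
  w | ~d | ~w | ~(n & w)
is always true.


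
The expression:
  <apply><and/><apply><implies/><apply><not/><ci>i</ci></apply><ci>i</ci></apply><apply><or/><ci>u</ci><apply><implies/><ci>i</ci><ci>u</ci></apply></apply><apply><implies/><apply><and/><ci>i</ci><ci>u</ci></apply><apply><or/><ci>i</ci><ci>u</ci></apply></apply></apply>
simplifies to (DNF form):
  <apply><and/><ci>i</ci><ci>u</ci></apply>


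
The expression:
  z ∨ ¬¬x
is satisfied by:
  {x: True, z: True}
  {x: True, z: False}
  {z: True, x: False}


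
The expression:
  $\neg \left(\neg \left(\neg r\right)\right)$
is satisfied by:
  {r: False}


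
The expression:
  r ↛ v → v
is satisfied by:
  {v: True, r: False}
  {r: False, v: False}
  {r: True, v: True}


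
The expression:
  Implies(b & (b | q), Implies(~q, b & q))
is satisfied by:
  {q: True, b: False}
  {b: False, q: False}
  {b: True, q: True}


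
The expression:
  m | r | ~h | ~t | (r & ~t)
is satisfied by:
  {r: True, m: True, h: False, t: False}
  {r: True, h: False, t: False, m: False}
  {m: True, h: False, t: False, r: False}
  {m: False, h: False, t: False, r: False}
  {r: True, t: True, m: True, h: False}
  {r: True, t: True, m: False, h: False}
  {t: True, m: True, r: False, h: False}
  {t: True, r: False, h: False, m: False}
  {m: True, r: True, h: True, t: False}
  {r: True, h: True, m: False, t: False}
  {m: True, h: True, r: False, t: False}
  {h: True, r: False, t: False, m: False}
  {r: True, t: True, h: True, m: True}
  {r: True, t: True, h: True, m: False}
  {t: True, h: True, m: True, r: False}


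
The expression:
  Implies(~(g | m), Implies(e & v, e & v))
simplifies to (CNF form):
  True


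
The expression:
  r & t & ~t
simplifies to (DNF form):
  False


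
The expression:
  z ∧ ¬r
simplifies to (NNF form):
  z ∧ ¬r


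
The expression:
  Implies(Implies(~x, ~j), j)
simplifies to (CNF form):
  j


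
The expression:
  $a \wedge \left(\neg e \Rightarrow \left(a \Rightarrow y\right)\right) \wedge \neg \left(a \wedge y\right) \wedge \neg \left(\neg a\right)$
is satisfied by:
  {a: True, e: True, y: False}


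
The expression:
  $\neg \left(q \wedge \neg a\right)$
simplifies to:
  $a \vee \neg q$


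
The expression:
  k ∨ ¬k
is always true.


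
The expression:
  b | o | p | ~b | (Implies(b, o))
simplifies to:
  True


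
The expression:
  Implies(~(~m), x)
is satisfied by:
  {x: True, m: False}
  {m: False, x: False}
  {m: True, x: True}


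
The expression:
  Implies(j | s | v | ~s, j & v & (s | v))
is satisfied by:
  {j: True, v: True}


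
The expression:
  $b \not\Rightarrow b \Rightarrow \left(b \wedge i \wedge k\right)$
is always true.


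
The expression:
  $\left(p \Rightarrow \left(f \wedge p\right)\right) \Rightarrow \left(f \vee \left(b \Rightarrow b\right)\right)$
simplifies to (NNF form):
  $\text{True}$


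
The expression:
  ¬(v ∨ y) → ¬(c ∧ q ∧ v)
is always true.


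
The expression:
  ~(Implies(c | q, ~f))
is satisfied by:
  {f: True, q: True, c: True}
  {f: True, q: True, c: False}
  {f: True, c: True, q: False}


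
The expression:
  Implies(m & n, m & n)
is always true.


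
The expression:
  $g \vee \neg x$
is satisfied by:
  {g: True, x: False}
  {x: False, g: False}
  {x: True, g: True}


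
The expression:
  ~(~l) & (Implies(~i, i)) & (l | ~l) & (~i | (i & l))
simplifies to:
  i & l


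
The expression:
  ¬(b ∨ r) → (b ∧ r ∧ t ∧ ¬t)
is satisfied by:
  {r: True, b: True}
  {r: True, b: False}
  {b: True, r: False}


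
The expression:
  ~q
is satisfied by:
  {q: False}


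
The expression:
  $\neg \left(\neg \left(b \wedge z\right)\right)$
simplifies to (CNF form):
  $b \wedge z$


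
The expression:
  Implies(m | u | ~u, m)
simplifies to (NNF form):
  m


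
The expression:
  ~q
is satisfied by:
  {q: False}


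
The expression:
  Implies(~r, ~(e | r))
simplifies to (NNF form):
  r | ~e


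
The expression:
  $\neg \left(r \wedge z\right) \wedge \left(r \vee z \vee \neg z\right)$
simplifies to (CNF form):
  $\neg r \vee \neg z$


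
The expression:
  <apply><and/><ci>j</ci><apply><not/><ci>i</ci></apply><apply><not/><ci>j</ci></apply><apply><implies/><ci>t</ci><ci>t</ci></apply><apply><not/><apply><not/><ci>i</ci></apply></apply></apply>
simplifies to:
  <false/>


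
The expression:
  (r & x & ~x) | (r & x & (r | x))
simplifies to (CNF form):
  r & x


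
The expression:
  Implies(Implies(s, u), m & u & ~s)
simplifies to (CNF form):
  (m | s) & (s | u) & (~s | ~u)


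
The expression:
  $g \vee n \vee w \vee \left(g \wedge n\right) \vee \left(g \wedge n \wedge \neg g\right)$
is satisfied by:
  {n: True, g: True, w: True}
  {n: True, g: True, w: False}
  {n: True, w: True, g: False}
  {n: True, w: False, g: False}
  {g: True, w: True, n: False}
  {g: True, w: False, n: False}
  {w: True, g: False, n: False}


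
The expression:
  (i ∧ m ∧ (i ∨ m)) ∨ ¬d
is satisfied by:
  {m: True, i: True, d: False}
  {m: True, i: False, d: False}
  {i: True, m: False, d: False}
  {m: False, i: False, d: False}
  {d: True, m: True, i: True}


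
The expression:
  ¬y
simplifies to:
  ¬y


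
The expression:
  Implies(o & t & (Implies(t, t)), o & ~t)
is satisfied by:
  {o: False, t: False}
  {t: True, o: False}
  {o: True, t: False}


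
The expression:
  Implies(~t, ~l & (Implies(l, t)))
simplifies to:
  t | ~l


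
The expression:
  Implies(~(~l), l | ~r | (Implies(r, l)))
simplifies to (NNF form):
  True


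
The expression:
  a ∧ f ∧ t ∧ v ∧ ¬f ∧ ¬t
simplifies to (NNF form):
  False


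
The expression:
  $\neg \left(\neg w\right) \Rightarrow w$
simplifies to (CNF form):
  $\text{True}$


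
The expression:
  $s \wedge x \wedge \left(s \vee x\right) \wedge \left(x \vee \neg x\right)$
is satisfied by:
  {s: True, x: True}


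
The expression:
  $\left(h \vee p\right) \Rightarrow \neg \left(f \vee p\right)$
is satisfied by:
  {h: False, p: False, f: False}
  {f: True, h: False, p: False}
  {h: True, f: False, p: False}


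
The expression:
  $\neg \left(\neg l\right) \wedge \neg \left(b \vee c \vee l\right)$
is never true.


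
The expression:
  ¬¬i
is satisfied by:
  {i: True}


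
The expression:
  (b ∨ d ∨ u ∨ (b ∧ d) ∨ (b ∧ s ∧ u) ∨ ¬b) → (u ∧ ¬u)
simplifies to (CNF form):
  False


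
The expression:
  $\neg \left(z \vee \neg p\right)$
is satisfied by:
  {p: True, z: False}


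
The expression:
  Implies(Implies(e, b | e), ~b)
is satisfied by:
  {b: False}


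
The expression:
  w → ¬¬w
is always true.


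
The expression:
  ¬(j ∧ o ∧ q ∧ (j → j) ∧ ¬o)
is always true.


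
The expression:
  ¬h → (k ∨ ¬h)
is always true.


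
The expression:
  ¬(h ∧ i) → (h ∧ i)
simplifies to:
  h ∧ i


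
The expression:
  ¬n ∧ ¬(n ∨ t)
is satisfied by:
  {n: False, t: False}


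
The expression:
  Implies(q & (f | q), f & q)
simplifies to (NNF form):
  f | ~q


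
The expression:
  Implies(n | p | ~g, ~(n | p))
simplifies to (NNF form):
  ~n & ~p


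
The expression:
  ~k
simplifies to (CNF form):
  ~k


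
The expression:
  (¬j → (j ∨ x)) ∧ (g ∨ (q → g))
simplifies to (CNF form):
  (g ∨ ¬q) ∧ (j ∨ x) ∧ (g ∨ j ∨ x) ∧ (g ∨ j ∨ ¬q) ∧ (g ∨ x ∨ ¬q) ∧ (j ∨ x ∨ ¬q) ∧ (g ∨ j ∨ x ∨ ¬q)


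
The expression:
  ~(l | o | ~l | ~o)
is never true.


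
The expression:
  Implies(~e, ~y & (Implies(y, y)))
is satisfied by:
  {e: True, y: False}
  {y: False, e: False}
  {y: True, e: True}


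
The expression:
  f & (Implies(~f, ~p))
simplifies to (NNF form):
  f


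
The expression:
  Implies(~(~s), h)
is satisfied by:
  {h: True, s: False}
  {s: False, h: False}
  {s: True, h: True}


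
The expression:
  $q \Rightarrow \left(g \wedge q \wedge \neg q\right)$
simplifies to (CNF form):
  $\neg q$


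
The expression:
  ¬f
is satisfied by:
  {f: False}


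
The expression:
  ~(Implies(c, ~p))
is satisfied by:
  {c: True, p: True}


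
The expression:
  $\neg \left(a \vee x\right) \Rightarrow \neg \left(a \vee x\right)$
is always true.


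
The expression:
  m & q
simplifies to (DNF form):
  m & q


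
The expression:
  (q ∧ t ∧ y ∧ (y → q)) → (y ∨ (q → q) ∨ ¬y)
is always true.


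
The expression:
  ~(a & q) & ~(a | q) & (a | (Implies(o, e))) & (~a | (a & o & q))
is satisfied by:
  {e: True, q: False, o: False, a: False}
  {e: False, q: False, o: False, a: False}
  {e: True, o: True, q: False, a: False}


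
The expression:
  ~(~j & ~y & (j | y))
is always true.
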